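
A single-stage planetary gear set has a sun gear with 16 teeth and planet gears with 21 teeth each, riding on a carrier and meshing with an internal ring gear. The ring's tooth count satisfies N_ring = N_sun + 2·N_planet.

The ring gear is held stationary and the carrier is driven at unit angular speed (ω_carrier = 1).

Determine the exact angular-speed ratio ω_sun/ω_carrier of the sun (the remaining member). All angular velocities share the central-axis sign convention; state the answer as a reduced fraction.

37/8

N_ring = 16 + 2·21 = 58
16(ω_s−ω_c) = −58(ω_r−ω_c),  ω_r=0, ω_c=1
ω_s = 1 − (58/16)(0−1) = 37/8
ω_s/ω_c = 37/8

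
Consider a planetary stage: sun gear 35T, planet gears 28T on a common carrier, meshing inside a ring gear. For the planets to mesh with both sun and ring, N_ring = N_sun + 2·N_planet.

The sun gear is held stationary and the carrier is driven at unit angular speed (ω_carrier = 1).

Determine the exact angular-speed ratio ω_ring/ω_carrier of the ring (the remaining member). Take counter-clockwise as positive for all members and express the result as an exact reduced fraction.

N_ring = 35 + 2·28 = 91
35(ω_s−ω_c) = −91(ω_r−ω_c),  ω_s=0, ω_c=1
ω_r = 1 − (35/91)(0−1) = 18/13
ω_r/ω_c = 18/13

18/13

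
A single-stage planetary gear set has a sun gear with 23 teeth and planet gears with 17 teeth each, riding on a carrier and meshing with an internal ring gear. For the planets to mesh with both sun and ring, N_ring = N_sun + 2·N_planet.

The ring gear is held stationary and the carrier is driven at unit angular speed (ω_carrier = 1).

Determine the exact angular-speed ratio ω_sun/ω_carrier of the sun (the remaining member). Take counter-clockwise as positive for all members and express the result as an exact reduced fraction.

80/23

N_ring = 23 + 2·17 = 57
23(ω_s−ω_c) = −57(ω_r−ω_c),  ω_r=0, ω_c=1
ω_s = 1 − (57/23)(0−1) = 80/23
ω_s/ω_c = 80/23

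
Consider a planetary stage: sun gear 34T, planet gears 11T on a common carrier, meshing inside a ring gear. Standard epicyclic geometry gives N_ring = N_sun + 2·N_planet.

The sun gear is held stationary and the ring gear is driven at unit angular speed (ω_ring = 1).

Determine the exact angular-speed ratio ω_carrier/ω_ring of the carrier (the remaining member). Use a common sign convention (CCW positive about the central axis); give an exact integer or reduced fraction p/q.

28/45

N_ring = 34 + 2·11 = 56
34(ω_s−ω_c) = −56(ω_r−ω_c),  ω_s=0, ω_r=1
34(0−ω_c) = −56(1−ω_c)  ⇒  90ω_c = 56  ⇒  ω_c = 28/45
ω_c/ω_r = 28/45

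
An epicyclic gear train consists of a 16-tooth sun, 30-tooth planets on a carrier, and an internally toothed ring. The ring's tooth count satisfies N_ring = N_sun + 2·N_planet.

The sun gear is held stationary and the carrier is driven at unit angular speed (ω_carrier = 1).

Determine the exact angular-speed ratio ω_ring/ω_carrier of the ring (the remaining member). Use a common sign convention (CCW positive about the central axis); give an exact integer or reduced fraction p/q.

23/19

N_ring = 16 + 2·30 = 76
16(ω_s−ω_c) = −76(ω_r−ω_c),  ω_s=0, ω_c=1
ω_r = 1 − (16/76)(0−1) = 23/19
ω_r/ω_c = 23/19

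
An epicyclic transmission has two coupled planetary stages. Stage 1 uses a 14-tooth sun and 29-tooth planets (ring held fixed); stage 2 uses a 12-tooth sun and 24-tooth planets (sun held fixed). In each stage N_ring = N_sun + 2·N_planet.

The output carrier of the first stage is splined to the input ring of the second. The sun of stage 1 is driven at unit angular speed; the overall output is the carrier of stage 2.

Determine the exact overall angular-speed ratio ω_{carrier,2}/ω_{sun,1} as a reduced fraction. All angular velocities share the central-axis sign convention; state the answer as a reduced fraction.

Stage 1: N_ring = 14 + 2·29 = 72
Stage 1: 14(ω_s−ω_c) = −72(ω_r−ω_c),  ω_r=0, ω_s=1
Stage 1: 14(1−ω_c) = −72(0−ω_c)  ⇒  86ω_c = 14  ⇒  ω_c = 7/43
  ⇒ ω_c¹/ω_s¹ = 7/43
Stage 2: N_ring = 12 + 2·24 = 60
Stage 2: 12(ω_s−ω_c) = −60(ω_r−ω_c),  ω_s=0, ω_r=1
Stage 2: 12(0−ω_c) = −60(1−ω_c)  ⇒  72ω_c = 60  ⇒  ω_c = 5/6
  ⇒ ω_c²/ω_r² = 5/6
Coupling ω_r² = ω_c¹ ⇒ overall = 7/43 × 5/6 = 35/258

35/258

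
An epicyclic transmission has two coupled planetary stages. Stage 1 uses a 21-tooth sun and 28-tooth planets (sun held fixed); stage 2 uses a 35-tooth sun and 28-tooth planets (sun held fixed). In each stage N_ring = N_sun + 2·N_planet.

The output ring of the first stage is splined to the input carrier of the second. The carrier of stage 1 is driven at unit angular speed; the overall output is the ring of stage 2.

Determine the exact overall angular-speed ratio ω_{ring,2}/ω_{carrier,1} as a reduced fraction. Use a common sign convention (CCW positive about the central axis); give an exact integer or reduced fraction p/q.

Stage 1: N_ring = 21 + 2·28 = 77
Stage 1: 21(ω_s−ω_c) = −77(ω_r−ω_c),  ω_s=0, ω_c=1
Stage 1: ω_r = 1 − (21/77)(0−1) = 14/11
  ⇒ ω_r¹/ω_c¹ = 14/11
Stage 2: N_ring = 35 + 2·28 = 91
Stage 2: 35(ω_s−ω_c) = −91(ω_r−ω_c),  ω_s=0, ω_c=1
Stage 2: ω_r = 1 − (35/91)(0−1) = 18/13
  ⇒ ω_r²/ω_c² = 18/13
Coupling ω_c² = ω_r¹ ⇒ overall = 14/11 × 18/13 = 252/143

252/143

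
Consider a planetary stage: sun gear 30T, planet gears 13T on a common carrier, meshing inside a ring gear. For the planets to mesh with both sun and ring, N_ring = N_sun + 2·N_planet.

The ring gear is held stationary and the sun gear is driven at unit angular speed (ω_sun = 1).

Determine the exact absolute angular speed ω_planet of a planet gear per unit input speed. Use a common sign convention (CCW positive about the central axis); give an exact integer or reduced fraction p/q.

N_ring = 30 + 2·13 = 56
30(ω_s−ω_c) = −56(ω_r−ω_c),  ω_r=0, ω_s=1
30(1−ω_c) = −56(0−ω_c)  ⇒  86ω_c = 30  ⇒  ω_c = 15/43
sun–planet: 30·(1−15/43) = −13·(ω_p−ω_c)  ⇒  ω_p−ω_c = −(30/13)·(28/43) = -840/559
ω_p = 15/43 − 840/559 = -15/13

-15/13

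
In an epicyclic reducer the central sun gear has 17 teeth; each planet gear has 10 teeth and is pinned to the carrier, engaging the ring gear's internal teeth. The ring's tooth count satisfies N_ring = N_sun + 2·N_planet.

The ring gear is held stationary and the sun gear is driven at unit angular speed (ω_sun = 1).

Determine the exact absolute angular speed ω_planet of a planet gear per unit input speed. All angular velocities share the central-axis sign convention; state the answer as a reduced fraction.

-17/20

N_ring = 17 + 2·10 = 37
17(ω_s−ω_c) = −37(ω_r−ω_c),  ω_r=0, ω_s=1
17(1−ω_c) = −37(0−ω_c)  ⇒  54ω_c = 17  ⇒  ω_c = 17/54
sun–planet: 17·(1−17/54) = −10·(ω_p−ω_c)  ⇒  ω_p−ω_c = −(17/10)·(37/54) = -629/540
ω_p = 17/54 − 629/540 = -17/20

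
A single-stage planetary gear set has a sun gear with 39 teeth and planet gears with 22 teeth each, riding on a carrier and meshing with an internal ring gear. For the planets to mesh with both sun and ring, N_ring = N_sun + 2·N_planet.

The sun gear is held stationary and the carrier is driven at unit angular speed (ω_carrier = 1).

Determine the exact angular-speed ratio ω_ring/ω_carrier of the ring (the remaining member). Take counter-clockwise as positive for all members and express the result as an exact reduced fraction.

N_ring = 39 + 2·22 = 83
39(ω_s−ω_c) = −83(ω_r−ω_c),  ω_s=0, ω_c=1
ω_r = 1 − (39/83)(0−1) = 122/83
ω_r/ω_c = 122/83

122/83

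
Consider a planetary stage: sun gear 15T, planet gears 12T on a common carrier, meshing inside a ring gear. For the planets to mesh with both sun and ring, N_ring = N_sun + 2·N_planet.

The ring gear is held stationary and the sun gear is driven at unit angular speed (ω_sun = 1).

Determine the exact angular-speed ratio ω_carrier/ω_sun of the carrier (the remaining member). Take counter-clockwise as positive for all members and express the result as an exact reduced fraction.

5/18

N_ring = 15 + 2·12 = 39
15(ω_s−ω_c) = −39(ω_r−ω_c),  ω_r=0, ω_s=1
15(1−ω_c) = −39(0−ω_c)  ⇒  54ω_c = 15  ⇒  ω_c = 5/18
ω_c/ω_s = 5/18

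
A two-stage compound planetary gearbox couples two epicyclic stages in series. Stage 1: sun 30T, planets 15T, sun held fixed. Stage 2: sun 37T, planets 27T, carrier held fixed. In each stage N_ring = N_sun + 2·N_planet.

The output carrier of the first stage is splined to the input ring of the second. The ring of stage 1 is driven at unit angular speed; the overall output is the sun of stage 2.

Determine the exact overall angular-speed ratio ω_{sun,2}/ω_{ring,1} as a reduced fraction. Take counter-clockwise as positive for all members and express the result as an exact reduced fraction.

Stage 1: N_ring = 30 + 2·15 = 60
Stage 1: 30(ω_s−ω_c) = −60(ω_r−ω_c),  ω_s=0, ω_r=1
Stage 1: 30(0−ω_c) = −60(1−ω_c)  ⇒  90ω_c = 60  ⇒  ω_c = 2/3
  ⇒ ω_c¹/ω_r¹ = 2/3
Stage 2: N_ring = 37 + 2·27 = 91
Stage 2: 37(ω_s−ω_c) = −91(ω_r−ω_c),  ω_c=0, ω_r=1
Stage 2: ω_s = 0 − (91/37)(1−0) = -91/37
  ⇒ ω_s²/ω_r² = -91/37
Coupling ω_r² = ω_c¹ ⇒ overall = 2/3 × -91/37 = -182/111

-182/111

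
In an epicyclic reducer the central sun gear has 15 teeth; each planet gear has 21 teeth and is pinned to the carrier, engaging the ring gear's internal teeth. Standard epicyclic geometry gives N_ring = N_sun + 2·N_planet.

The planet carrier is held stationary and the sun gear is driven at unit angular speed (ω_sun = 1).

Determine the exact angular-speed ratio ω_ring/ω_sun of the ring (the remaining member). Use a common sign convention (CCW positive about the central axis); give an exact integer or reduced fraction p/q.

N_ring = 15 + 2·21 = 57
15(ω_s−ω_c) = −57(ω_r−ω_c),  ω_c=0, ω_s=1
ω_r = 0 − (15/57)(1−0) = -5/19
ω_r/ω_s = -5/19

-5/19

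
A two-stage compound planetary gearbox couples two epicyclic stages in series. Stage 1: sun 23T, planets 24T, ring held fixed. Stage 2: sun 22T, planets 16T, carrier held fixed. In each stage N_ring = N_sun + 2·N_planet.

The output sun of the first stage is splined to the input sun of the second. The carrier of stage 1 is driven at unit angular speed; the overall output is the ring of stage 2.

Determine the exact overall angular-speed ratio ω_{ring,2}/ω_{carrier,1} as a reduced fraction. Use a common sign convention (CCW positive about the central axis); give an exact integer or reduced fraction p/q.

Stage 1: N_ring = 23 + 2·24 = 71
Stage 1: 23(ω_s−ω_c) = −71(ω_r−ω_c),  ω_r=0, ω_c=1
Stage 1: ω_s = 1 − (71/23)(0−1) = 94/23
  ⇒ ω_s¹/ω_c¹ = 94/23
Stage 2: N_ring = 22 + 2·16 = 54
Stage 2: 22(ω_s−ω_c) = −54(ω_r−ω_c),  ω_c=0, ω_s=1
Stage 2: ω_r = 0 − (22/54)(1−0) = -11/27
  ⇒ ω_r²/ω_s² = -11/27
Coupling ω_s² = ω_s¹ ⇒ overall = 94/23 × -11/27 = -1034/621

-1034/621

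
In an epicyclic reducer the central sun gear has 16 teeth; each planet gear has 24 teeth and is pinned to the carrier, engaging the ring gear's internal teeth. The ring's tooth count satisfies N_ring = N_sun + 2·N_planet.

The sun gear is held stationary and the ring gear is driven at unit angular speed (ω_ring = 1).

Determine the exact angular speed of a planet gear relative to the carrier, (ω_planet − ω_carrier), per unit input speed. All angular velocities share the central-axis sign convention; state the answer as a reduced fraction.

8/15

N_ring = 16 + 2·24 = 64
16(ω_s−ω_c) = −64(ω_r−ω_c),  ω_s=0, ω_r=1
16(0−ω_c) = −64(1−ω_c)  ⇒  80ω_c = 64  ⇒  ω_c = 4/5
sun–planet: 16·(0−4/5) = −24·(ω_p−ω_c)  ⇒  ω_p−ω_c = −(16/24)·(-4/5) = 8/15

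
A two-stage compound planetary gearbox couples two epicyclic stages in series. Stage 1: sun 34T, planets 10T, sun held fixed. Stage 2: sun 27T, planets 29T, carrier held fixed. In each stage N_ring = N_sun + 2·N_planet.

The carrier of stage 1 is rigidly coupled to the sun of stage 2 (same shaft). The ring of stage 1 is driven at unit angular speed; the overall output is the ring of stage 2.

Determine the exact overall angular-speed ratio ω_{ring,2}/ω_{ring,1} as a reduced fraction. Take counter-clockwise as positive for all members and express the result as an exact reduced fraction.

Stage 1: N_ring = 34 + 2·10 = 54
Stage 1: 34(ω_s−ω_c) = −54(ω_r−ω_c),  ω_s=0, ω_r=1
Stage 1: 34(0−ω_c) = −54(1−ω_c)  ⇒  88ω_c = 54  ⇒  ω_c = 27/44
  ⇒ ω_c¹/ω_r¹ = 27/44
Stage 2: N_ring = 27 + 2·29 = 85
Stage 2: 27(ω_s−ω_c) = −85(ω_r−ω_c),  ω_c=0, ω_s=1
Stage 2: ω_r = 0 − (27/85)(1−0) = -27/85
  ⇒ ω_r²/ω_s² = -27/85
Coupling ω_s² = ω_c¹ ⇒ overall = 27/44 × -27/85 = -729/3740

-729/3740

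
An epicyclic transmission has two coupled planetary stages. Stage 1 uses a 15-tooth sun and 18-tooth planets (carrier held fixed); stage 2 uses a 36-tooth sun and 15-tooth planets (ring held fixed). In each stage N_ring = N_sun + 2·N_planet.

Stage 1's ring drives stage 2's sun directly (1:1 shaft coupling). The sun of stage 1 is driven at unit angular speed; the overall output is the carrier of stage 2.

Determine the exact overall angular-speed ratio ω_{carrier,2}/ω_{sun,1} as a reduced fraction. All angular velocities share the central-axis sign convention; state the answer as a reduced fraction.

-30/289

Stage 1: N_ring = 15 + 2·18 = 51
Stage 1: 15(ω_s−ω_c) = −51(ω_r−ω_c),  ω_c=0, ω_s=1
Stage 1: ω_r = 0 − (15/51)(1−0) = -5/17
  ⇒ ω_r¹/ω_s¹ = -5/17
Stage 2: N_ring = 36 + 2·15 = 66
Stage 2: 36(ω_s−ω_c) = −66(ω_r−ω_c),  ω_r=0, ω_s=1
Stage 2: 36(1−ω_c) = −66(0−ω_c)  ⇒  102ω_c = 36  ⇒  ω_c = 6/17
  ⇒ ω_c²/ω_s² = 6/17
Coupling ω_s² = ω_r¹ ⇒ overall = -5/17 × 6/17 = -30/289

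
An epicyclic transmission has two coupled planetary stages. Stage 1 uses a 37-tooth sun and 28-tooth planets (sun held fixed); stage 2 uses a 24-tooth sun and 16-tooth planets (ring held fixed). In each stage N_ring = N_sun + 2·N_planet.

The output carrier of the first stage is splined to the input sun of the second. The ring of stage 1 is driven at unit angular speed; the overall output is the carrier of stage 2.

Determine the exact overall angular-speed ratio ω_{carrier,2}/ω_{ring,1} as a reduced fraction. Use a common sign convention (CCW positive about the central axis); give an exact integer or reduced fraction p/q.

279/1300

Stage 1: N_ring = 37 + 2·28 = 93
Stage 1: 37(ω_s−ω_c) = −93(ω_r−ω_c),  ω_s=0, ω_r=1
Stage 1: 37(0−ω_c) = −93(1−ω_c)  ⇒  130ω_c = 93  ⇒  ω_c = 93/130
  ⇒ ω_c¹/ω_r¹ = 93/130
Stage 2: N_ring = 24 + 2·16 = 56
Stage 2: 24(ω_s−ω_c) = −56(ω_r−ω_c),  ω_r=0, ω_s=1
Stage 2: 24(1−ω_c) = −56(0−ω_c)  ⇒  80ω_c = 24  ⇒  ω_c = 3/10
  ⇒ ω_c²/ω_s² = 3/10
Coupling ω_s² = ω_c¹ ⇒ overall = 93/130 × 3/10 = 279/1300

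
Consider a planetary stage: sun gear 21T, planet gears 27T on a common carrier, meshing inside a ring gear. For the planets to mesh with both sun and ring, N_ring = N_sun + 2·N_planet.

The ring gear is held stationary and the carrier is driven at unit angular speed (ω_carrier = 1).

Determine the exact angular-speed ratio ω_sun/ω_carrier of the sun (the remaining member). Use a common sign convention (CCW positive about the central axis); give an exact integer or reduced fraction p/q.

N_ring = 21 + 2·27 = 75
21(ω_s−ω_c) = −75(ω_r−ω_c),  ω_r=0, ω_c=1
ω_s = 1 − (75/21)(0−1) = 32/7
ω_s/ω_c = 32/7

32/7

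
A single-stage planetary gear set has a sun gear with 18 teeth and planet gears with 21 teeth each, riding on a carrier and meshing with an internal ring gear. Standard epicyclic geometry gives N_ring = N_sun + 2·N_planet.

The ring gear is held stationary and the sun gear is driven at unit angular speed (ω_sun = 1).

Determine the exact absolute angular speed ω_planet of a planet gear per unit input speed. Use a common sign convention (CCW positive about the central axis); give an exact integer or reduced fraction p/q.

-3/7

N_ring = 18 + 2·21 = 60
18(ω_s−ω_c) = −60(ω_r−ω_c),  ω_r=0, ω_s=1
18(1−ω_c) = −60(0−ω_c)  ⇒  78ω_c = 18  ⇒  ω_c = 3/13
sun–planet: 18·(1−3/13) = −21·(ω_p−ω_c)  ⇒  ω_p−ω_c = −(18/21)·(10/13) = -60/91
ω_p = 3/13 − 60/91 = -3/7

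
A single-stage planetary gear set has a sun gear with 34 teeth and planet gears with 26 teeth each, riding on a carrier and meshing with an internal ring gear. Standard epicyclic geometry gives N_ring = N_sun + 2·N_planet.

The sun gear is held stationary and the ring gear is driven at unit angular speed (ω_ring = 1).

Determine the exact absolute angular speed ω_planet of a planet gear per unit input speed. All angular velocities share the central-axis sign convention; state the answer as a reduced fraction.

43/26

N_ring = 34 + 2·26 = 86
34(ω_s−ω_c) = −86(ω_r−ω_c),  ω_s=0, ω_r=1
34(0−ω_c) = −86(1−ω_c)  ⇒  120ω_c = 86  ⇒  ω_c = 43/60
sun–planet: 34·(0−43/60) = −26·(ω_p−ω_c)  ⇒  ω_p−ω_c = −(34/26)·(-43/60) = 731/780
ω_p = 43/60 + 731/780 = 43/26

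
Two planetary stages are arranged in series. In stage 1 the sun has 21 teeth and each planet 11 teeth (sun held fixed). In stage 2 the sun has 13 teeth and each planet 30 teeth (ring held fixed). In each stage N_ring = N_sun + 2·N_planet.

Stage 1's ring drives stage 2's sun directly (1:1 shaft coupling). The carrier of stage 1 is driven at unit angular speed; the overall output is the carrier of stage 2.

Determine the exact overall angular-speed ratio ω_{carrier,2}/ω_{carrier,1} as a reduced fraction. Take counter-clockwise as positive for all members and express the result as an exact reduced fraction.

416/1849

Stage 1: N_ring = 21 + 2·11 = 43
Stage 1: 21(ω_s−ω_c) = −43(ω_r−ω_c),  ω_s=0, ω_c=1
Stage 1: ω_r = 1 − (21/43)(0−1) = 64/43
  ⇒ ω_r¹/ω_c¹ = 64/43
Stage 2: N_ring = 13 + 2·30 = 73
Stage 2: 13(ω_s−ω_c) = −73(ω_r−ω_c),  ω_r=0, ω_s=1
Stage 2: 13(1−ω_c) = −73(0−ω_c)  ⇒  86ω_c = 13  ⇒  ω_c = 13/86
  ⇒ ω_c²/ω_s² = 13/86
Coupling ω_s² = ω_r¹ ⇒ overall = 64/43 × 13/86 = 416/1849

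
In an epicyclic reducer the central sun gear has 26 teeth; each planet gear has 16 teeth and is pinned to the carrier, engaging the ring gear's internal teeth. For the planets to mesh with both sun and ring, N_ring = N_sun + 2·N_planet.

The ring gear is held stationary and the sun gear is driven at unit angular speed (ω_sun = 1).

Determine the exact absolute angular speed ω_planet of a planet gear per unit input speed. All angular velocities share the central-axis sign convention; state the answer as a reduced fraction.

N_ring = 26 + 2·16 = 58
26(ω_s−ω_c) = −58(ω_r−ω_c),  ω_r=0, ω_s=1
26(1−ω_c) = −58(0−ω_c)  ⇒  84ω_c = 26  ⇒  ω_c = 13/42
sun–planet: 26·(1−13/42) = −16·(ω_p−ω_c)  ⇒  ω_p−ω_c = −(26/16)·(29/42) = -377/336
ω_p = 13/42 − 377/336 = -13/16

-13/16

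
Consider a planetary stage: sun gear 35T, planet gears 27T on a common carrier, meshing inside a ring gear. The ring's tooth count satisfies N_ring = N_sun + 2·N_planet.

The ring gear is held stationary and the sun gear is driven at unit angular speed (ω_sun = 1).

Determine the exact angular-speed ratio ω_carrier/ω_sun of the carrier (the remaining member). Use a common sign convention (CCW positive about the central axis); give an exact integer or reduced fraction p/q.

35/124

N_ring = 35 + 2·27 = 89
35(ω_s−ω_c) = −89(ω_r−ω_c),  ω_r=0, ω_s=1
35(1−ω_c) = −89(0−ω_c)  ⇒  124ω_c = 35  ⇒  ω_c = 35/124
ω_c/ω_s = 35/124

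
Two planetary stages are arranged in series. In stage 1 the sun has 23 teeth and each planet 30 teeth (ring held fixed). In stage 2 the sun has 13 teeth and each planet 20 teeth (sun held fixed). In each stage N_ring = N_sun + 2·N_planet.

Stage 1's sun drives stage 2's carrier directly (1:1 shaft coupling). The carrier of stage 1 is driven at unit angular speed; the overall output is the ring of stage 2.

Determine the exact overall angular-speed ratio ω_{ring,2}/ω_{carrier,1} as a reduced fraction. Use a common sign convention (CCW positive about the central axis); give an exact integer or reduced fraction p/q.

Stage 1: N_ring = 23 + 2·30 = 83
Stage 1: 23(ω_s−ω_c) = −83(ω_r−ω_c),  ω_r=0, ω_c=1
Stage 1: ω_s = 1 − (83/23)(0−1) = 106/23
  ⇒ ω_s¹/ω_c¹ = 106/23
Stage 2: N_ring = 13 + 2·20 = 53
Stage 2: 13(ω_s−ω_c) = −53(ω_r−ω_c),  ω_s=0, ω_c=1
Stage 2: ω_r = 1 − (13/53)(0−1) = 66/53
  ⇒ ω_r²/ω_c² = 66/53
Coupling ω_c² = ω_s¹ ⇒ overall = 106/23 × 66/53 = 132/23

132/23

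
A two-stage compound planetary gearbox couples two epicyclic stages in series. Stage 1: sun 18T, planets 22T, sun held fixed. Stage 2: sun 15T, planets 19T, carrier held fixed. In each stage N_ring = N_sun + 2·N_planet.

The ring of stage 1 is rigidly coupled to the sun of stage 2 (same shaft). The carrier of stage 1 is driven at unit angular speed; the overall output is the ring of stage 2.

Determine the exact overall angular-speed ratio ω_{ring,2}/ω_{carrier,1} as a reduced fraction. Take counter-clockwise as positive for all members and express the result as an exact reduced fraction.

-600/1643

Stage 1: N_ring = 18 + 2·22 = 62
Stage 1: 18(ω_s−ω_c) = −62(ω_r−ω_c),  ω_s=0, ω_c=1
Stage 1: ω_r = 1 − (18/62)(0−1) = 40/31
  ⇒ ω_r¹/ω_c¹ = 40/31
Stage 2: N_ring = 15 + 2·19 = 53
Stage 2: 15(ω_s−ω_c) = −53(ω_r−ω_c),  ω_c=0, ω_s=1
Stage 2: ω_r = 0 − (15/53)(1−0) = -15/53
  ⇒ ω_r²/ω_s² = -15/53
Coupling ω_s² = ω_r¹ ⇒ overall = 40/31 × -15/53 = -600/1643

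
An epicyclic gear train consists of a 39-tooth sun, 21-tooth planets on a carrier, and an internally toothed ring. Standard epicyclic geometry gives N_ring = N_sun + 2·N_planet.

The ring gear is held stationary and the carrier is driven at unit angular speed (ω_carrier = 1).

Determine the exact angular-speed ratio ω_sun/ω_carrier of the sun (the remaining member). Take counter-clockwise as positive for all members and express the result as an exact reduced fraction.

N_ring = 39 + 2·21 = 81
39(ω_s−ω_c) = −81(ω_r−ω_c),  ω_r=0, ω_c=1
ω_s = 1 − (81/39)(0−1) = 40/13
ω_s/ω_c = 40/13

40/13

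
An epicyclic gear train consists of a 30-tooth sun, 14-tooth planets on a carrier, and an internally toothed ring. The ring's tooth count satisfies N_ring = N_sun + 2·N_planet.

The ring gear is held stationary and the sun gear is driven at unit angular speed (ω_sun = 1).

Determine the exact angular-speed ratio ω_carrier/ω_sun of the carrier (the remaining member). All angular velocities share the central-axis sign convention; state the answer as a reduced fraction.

15/44

N_ring = 30 + 2·14 = 58
30(ω_s−ω_c) = −58(ω_r−ω_c),  ω_r=0, ω_s=1
30(1−ω_c) = −58(0−ω_c)  ⇒  88ω_c = 30  ⇒  ω_c = 15/44
ω_c/ω_s = 15/44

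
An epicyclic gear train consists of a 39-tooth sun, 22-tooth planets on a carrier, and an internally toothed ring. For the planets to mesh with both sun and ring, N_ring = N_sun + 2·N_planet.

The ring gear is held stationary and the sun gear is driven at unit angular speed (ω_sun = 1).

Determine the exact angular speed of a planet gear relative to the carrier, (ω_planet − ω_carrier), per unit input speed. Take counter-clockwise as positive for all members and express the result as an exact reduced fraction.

-3237/2684

N_ring = 39 + 2·22 = 83
39(ω_s−ω_c) = −83(ω_r−ω_c),  ω_r=0, ω_s=1
39(1−ω_c) = −83(0−ω_c)  ⇒  122ω_c = 39  ⇒  ω_c = 39/122
sun–planet: 39·(1−39/122) = −22·(ω_p−ω_c)  ⇒  ω_p−ω_c = −(39/22)·(83/122) = -3237/2684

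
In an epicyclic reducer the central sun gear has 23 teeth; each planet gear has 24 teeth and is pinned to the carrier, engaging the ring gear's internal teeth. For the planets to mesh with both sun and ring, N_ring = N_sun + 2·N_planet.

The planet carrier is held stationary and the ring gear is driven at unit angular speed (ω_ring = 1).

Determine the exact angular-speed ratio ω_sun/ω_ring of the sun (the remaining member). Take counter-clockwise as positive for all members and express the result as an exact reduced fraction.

N_ring = 23 + 2·24 = 71
23(ω_s−ω_c) = −71(ω_r−ω_c),  ω_c=0, ω_r=1
ω_s = 0 − (71/23)(1−0) = -71/23
ω_s/ω_r = -71/23

-71/23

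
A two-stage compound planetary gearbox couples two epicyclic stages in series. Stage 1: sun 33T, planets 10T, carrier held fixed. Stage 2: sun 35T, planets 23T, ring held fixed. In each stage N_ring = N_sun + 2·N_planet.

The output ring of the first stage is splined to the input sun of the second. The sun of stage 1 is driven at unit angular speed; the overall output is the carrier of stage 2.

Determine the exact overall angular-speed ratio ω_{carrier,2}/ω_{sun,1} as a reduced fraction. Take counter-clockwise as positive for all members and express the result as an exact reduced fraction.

Stage 1: N_ring = 33 + 2·10 = 53
Stage 1: 33(ω_s−ω_c) = −53(ω_r−ω_c),  ω_c=0, ω_s=1
Stage 1: ω_r = 0 − (33/53)(1−0) = -33/53
  ⇒ ω_r¹/ω_s¹ = -33/53
Stage 2: N_ring = 35 + 2·23 = 81
Stage 2: 35(ω_s−ω_c) = −81(ω_r−ω_c),  ω_r=0, ω_s=1
Stage 2: 35(1−ω_c) = −81(0−ω_c)  ⇒  116ω_c = 35  ⇒  ω_c = 35/116
  ⇒ ω_c²/ω_s² = 35/116
Coupling ω_s² = ω_r¹ ⇒ overall = -33/53 × 35/116 = -1155/6148

-1155/6148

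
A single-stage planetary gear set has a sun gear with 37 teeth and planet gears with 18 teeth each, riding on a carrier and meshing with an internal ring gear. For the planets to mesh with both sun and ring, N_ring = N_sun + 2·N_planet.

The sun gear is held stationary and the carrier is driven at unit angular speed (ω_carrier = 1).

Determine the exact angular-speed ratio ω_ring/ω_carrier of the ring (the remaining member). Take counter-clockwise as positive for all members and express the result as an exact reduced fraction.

N_ring = 37 + 2·18 = 73
37(ω_s−ω_c) = −73(ω_r−ω_c),  ω_s=0, ω_c=1
ω_r = 1 − (37/73)(0−1) = 110/73
ω_r/ω_c = 110/73

110/73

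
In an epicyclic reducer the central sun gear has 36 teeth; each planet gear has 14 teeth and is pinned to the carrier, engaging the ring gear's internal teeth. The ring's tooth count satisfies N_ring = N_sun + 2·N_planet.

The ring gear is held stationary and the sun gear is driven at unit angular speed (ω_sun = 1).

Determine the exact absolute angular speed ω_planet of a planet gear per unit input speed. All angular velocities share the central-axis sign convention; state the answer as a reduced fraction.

-9/7

N_ring = 36 + 2·14 = 64
36(ω_s−ω_c) = −64(ω_r−ω_c),  ω_r=0, ω_s=1
36(1−ω_c) = −64(0−ω_c)  ⇒  100ω_c = 36  ⇒  ω_c = 9/25
sun–planet: 36·(1−9/25) = −14·(ω_p−ω_c)  ⇒  ω_p−ω_c = −(36/14)·(16/25) = -288/175
ω_p = 9/25 − 288/175 = -9/7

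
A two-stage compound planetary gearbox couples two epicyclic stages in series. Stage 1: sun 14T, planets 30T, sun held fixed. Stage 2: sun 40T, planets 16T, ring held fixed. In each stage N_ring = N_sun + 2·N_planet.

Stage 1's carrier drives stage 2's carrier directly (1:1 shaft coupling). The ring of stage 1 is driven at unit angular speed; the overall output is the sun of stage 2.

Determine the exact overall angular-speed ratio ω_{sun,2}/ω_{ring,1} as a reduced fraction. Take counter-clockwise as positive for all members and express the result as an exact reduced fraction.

Stage 1: N_ring = 14 + 2·30 = 74
Stage 1: 14(ω_s−ω_c) = −74(ω_r−ω_c),  ω_s=0, ω_r=1
Stage 1: 14(0−ω_c) = −74(1−ω_c)  ⇒  88ω_c = 74  ⇒  ω_c = 37/44
  ⇒ ω_c¹/ω_r¹ = 37/44
Stage 2: N_ring = 40 + 2·16 = 72
Stage 2: 40(ω_s−ω_c) = −72(ω_r−ω_c),  ω_r=0, ω_c=1
Stage 2: ω_s = 1 − (72/40)(0−1) = 14/5
  ⇒ ω_s²/ω_c² = 14/5
Coupling ω_c² = ω_c¹ ⇒ overall = 37/44 × 14/5 = 259/110

259/110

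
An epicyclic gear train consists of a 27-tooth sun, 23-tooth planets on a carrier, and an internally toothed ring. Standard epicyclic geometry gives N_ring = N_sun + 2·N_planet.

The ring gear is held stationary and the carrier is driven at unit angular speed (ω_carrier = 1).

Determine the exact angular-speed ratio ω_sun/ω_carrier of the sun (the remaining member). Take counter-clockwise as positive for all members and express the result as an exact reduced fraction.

100/27

N_ring = 27 + 2·23 = 73
27(ω_s−ω_c) = −73(ω_r−ω_c),  ω_r=0, ω_c=1
ω_s = 1 − (73/27)(0−1) = 100/27
ω_s/ω_c = 100/27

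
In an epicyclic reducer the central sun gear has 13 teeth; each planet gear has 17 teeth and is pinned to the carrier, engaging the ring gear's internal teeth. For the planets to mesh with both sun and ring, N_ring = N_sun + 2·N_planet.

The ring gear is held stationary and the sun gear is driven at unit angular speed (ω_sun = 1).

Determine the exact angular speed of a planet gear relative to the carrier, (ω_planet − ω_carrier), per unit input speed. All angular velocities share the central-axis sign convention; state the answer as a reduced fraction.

N_ring = 13 + 2·17 = 47
13(ω_s−ω_c) = −47(ω_r−ω_c),  ω_r=0, ω_s=1
13(1−ω_c) = −47(0−ω_c)  ⇒  60ω_c = 13  ⇒  ω_c = 13/60
sun–planet: 13·(1−13/60) = −17·(ω_p−ω_c)  ⇒  ω_p−ω_c = −(13/17)·(47/60) = -611/1020

-611/1020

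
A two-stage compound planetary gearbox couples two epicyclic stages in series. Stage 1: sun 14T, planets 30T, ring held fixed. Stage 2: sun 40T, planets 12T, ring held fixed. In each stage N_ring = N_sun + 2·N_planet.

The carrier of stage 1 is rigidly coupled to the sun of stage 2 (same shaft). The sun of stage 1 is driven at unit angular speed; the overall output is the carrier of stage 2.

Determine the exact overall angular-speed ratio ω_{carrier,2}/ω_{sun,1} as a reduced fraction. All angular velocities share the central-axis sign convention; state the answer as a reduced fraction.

35/572

Stage 1: N_ring = 14 + 2·30 = 74
Stage 1: 14(ω_s−ω_c) = −74(ω_r−ω_c),  ω_r=0, ω_s=1
Stage 1: 14(1−ω_c) = −74(0−ω_c)  ⇒  88ω_c = 14  ⇒  ω_c = 7/44
  ⇒ ω_c¹/ω_s¹ = 7/44
Stage 2: N_ring = 40 + 2·12 = 64
Stage 2: 40(ω_s−ω_c) = −64(ω_r−ω_c),  ω_r=0, ω_s=1
Stage 2: 40(1−ω_c) = −64(0−ω_c)  ⇒  104ω_c = 40  ⇒  ω_c = 5/13
  ⇒ ω_c²/ω_s² = 5/13
Coupling ω_s² = ω_c¹ ⇒ overall = 7/44 × 5/13 = 35/572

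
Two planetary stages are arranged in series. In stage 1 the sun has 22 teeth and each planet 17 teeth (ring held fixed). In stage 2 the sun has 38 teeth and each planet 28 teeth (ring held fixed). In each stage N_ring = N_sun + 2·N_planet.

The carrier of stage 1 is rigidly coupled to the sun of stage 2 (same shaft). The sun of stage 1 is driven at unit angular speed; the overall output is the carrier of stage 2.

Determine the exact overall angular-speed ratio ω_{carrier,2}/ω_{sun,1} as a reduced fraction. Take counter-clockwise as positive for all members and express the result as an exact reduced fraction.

19/234

Stage 1: N_ring = 22 + 2·17 = 56
Stage 1: 22(ω_s−ω_c) = −56(ω_r−ω_c),  ω_r=0, ω_s=1
Stage 1: 22(1−ω_c) = −56(0−ω_c)  ⇒  78ω_c = 22  ⇒  ω_c = 11/39
  ⇒ ω_c¹/ω_s¹ = 11/39
Stage 2: N_ring = 38 + 2·28 = 94
Stage 2: 38(ω_s−ω_c) = −94(ω_r−ω_c),  ω_r=0, ω_s=1
Stage 2: 38(1−ω_c) = −94(0−ω_c)  ⇒  132ω_c = 38  ⇒  ω_c = 19/66
  ⇒ ω_c²/ω_s² = 19/66
Coupling ω_s² = ω_c¹ ⇒ overall = 11/39 × 19/66 = 19/234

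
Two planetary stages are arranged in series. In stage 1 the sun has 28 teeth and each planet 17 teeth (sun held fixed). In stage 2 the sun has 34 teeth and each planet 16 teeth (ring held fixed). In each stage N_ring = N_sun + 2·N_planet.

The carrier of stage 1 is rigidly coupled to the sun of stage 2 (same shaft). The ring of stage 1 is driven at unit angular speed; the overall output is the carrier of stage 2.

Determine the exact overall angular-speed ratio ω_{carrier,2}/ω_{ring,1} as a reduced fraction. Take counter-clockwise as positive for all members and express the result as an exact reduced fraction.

527/2250

Stage 1: N_ring = 28 + 2·17 = 62
Stage 1: 28(ω_s−ω_c) = −62(ω_r−ω_c),  ω_s=0, ω_r=1
Stage 1: 28(0−ω_c) = −62(1−ω_c)  ⇒  90ω_c = 62  ⇒  ω_c = 31/45
  ⇒ ω_c¹/ω_r¹ = 31/45
Stage 2: N_ring = 34 + 2·16 = 66
Stage 2: 34(ω_s−ω_c) = −66(ω_r−ω_c),  ω_r=0, ω_s=1
Stage 2: 34(1−ω_c) = −66(0−ω_c)  ⇒  100ω_c = 34  ⇒  ω_c = 17/50
  ⇒ ω_c²/ω_s² = 17/50
Coupling ω_s² = ω_c¹ ⇒ overall = 31/45 × 17/50 = 527/2250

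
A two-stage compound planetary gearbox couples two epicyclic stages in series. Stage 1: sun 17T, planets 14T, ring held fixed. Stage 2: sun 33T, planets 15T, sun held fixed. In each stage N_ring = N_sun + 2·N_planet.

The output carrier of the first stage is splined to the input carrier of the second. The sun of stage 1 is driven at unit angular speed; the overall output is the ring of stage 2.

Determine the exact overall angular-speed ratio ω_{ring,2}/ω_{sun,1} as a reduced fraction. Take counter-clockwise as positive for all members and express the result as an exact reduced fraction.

Stage 1: N_ring = 17 + 2·14 = 45
Stage 1: 17(ω_s−ω_c) = −45(ω_r−ω_c),  ω_r=0, ω_s=1
Stage 1: 17(1−ω_c) = −45(0−ω_c)  ⇒  62ω_c = 17  ⇒  ω_c = 17/62
  ⇒ ω_c¹/ω_s¹ = 17/62
Stage 2: N_ring = 33 + 2·15 = 63
Stage 2: 33(ω_s−ω_c) = −63(ω_r−ω_c),  ω_s=0, ω_c=1
Stage 2: ω_r = 1 − (33/63)(0−1) = 32/21
  ⇒ ω_r²/ω_c² = 32/21
Coupling ω_c² = ω_c¹ ⇒ overall = 17/62 × 32/21 = 272/651

272/651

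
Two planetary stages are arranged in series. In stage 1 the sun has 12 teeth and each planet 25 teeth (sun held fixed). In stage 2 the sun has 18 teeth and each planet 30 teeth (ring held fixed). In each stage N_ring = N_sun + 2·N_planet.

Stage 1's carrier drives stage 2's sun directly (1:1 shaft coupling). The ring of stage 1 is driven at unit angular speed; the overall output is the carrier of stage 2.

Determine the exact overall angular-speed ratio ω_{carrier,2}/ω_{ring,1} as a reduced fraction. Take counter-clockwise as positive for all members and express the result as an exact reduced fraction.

93/592

Stage 1: N_ring = 12 + 2·25 = 62
Stage 1: 12(ω_s−ω_c) = −62(ω_r−ω_c),  ω_s=0, ω_r=1
Stage 1: 12(0−ω_c) = −62(1−ω_c)  ⇒  74ω_c = 62  ⇒  ω_c = 31/37
  ⇒ ω_c¹/ω_r¹ = 31/37
Stage 2: N_ring = 18 + 2·30 = 78
Stage 2: 18(ω_s−ω_c) = −78(ω_r−ω_c),  ω_r=0, ω_s=1
Stage 2: 18(1−ω_c) = −78(0−ω_c)  ⇒  96ω_c = 18  ⇒  ω_c = 3/16
  ⇒ ω_c²/ω_s² = 3/16
Coupling ω_s² = ω_c¹ ⇒ overall = 31/37 × 3/16 = 93/592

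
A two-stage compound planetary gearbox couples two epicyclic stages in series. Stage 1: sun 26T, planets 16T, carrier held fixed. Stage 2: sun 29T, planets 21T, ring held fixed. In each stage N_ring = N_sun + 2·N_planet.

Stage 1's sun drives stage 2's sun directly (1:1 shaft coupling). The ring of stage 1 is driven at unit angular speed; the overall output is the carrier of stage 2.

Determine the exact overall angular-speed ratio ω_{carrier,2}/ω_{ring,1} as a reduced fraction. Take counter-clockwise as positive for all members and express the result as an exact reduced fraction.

-841/1300

Stage 1: N_ring = 26 + 2·16 = 58
Stage 1: 26(ω_s−ω_c) = −58(ω_r−ω_c),  ω_c=0, ω_r=1
Stage 1: ω_s = 0 − (58/26)(1−0) = -29/13
  ⇒ ω_s¹/ω_r¹ = -29/13
Stage 2: N_ring = 29 + 2·21 = 71
Stage 2: 29(ω_s−ω_c) = −71(ω_r−ω_c),  ω_r=0, ω_s=1
Stage 2: 29(1−ω_c) = −71(0−ω_c)  ⇒  100ω_c = 29  ⇒  ω_c = 29/100
  ⇒ ω_c²/ω_s² = 29/100
Coupling ω_s² = ω_s¹ ⇒ overall = -29/13 × 29/100 = -841/1300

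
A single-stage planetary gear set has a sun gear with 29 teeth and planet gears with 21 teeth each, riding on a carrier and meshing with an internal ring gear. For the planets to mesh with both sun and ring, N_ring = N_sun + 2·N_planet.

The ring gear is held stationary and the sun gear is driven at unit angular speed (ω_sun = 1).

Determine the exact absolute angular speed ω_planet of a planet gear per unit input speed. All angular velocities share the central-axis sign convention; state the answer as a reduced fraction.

-29/42

N_ring = 29 + 2·21 = 71
29(ω_s−ω_c) = −71(ω_r−ω_c),  ω_r=0, ω_s=1
29(1−ω_c) = −71(0−ω_c)  ⇒  100ω_c = 29  ⇒  ω_c = 29/100
sun–planet: 29·(1−29/100) = −21·(ω_p−ω_c)  ⇒  ω_p−ω_c = −(29/21)·(71/100) = -2059/2100
ω_p = 29/100 − 2059/2100 = -29/42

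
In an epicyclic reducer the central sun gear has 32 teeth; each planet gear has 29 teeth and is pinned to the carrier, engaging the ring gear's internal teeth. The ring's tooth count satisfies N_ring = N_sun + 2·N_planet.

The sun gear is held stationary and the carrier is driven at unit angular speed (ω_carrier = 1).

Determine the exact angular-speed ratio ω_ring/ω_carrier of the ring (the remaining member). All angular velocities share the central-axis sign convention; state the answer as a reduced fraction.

N_ring = 32 + 2·29 = 90
32(ω_s−ω_c) = −90(ω_r−ω_c),  ω_s=0, ω_c=1
ω_r = 1 − (32/90)(0−1) = 61/45
ω_r/ω_c = 61/45

61/45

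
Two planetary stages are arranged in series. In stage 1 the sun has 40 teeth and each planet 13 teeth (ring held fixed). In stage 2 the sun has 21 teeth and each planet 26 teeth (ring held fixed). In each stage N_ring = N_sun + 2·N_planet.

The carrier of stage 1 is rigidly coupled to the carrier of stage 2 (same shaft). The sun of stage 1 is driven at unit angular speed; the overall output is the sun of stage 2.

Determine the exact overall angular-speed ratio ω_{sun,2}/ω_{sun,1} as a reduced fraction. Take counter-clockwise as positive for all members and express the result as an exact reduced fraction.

Stage 1: N_ring = 40 + 2·13 = 66
Stage 1: 40(ω_s−ω_c) = −66(ω_r−ω_c),  ω_r=0, ω_s=1
Stage 1: 40(1−ω_c) = −66(0−ω_c)  ⇒  106ω_c = 40  ⇒  ω_c = 20/53
  ⇒ ω_c¹/ω_s¹ = 20/53
Stage 2: N_ring = 21 + 2·26 = 73
Stage 2: 21(ω_s−ω_c) = −73(ω_r−ω_c),  ω_r=0, ω_c=1
Stage 2: ω_s = 1 − (73/21)(0−1) = 94/21
  ⇒ ω_s²/ω_c² = 94/21
Coupling ω_c² = ω_c¹ ⇒ overall = 20/53 × 94/21 = 1880/1113

1880/1113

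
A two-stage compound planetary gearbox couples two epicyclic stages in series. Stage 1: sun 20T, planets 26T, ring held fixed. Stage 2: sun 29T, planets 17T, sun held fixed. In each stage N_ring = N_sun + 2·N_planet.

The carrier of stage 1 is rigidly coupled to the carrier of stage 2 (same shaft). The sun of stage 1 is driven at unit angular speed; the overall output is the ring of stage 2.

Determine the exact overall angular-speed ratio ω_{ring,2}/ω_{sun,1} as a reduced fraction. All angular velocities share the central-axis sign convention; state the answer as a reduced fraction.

20/63

Stage 1: N_ring = 20 + 2·26 = 72
Stage 1: 20(ω_s−ω_c) = −72(ω_r−ω_c),  ω_r=0, ω_s=1
Stage 1: 20(1−ω_c) = −72(0−ω_c)  ⇒  92ω_c = 20  ⇒  ω_c = 5/23
  ⇒ ω_c¹/ω_s¹ = 5/23
Stage 2: N_ring = 29 + 2·17 = 63
Stage 2: 29(ω_s−ω_c) = −63(ω_r−ω_c),  ω_s=0, ω_c=1
Stage 2: ω_r = 1 − (29/63)(0−1) = 92/63
  ⇒ ω_r²/ω_c² = 92/63
Coupling ω_c² = ω_c¹ ⇒ overall = 5/23 × 92/63 = 20/63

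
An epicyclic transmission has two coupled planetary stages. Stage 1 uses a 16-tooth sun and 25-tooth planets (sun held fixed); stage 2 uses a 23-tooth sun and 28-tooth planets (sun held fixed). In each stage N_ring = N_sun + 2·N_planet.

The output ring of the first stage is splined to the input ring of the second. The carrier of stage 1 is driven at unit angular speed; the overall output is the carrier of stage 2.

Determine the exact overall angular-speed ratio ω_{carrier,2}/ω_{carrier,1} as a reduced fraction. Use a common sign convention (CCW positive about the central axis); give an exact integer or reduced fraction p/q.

Stage 1: N_ring = 16 + 2·25 = 66
Stage 1: 16(ω_s−ω_c) = −66(ω_r−ω_c),  ω_s=0, ω_c=1
Stage 1: ω_r = 1 − (16/66)(0−1) = 41/33
  ⇒ ω_r¹/ω_c¹ = 41/33
Stage 2: N_ring = 23 + 2·28 = 79
Stage 2: 23(ω_s−ω_c) = −79(ω_r−ω_c),  ω_s=0, ω_r=1
Stage 2: 23(0−ω_c) = −79(1−ω_c)  ⇒  102ω_c = 79  ⇒  ω_c = 79/102
  ⇒ ω_c²/ω_r² = 79/102
Coupling ω_r² = ω_r¹ ⇒ overall = 41/33 × 79/102 = 3239/3366

3239/3366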